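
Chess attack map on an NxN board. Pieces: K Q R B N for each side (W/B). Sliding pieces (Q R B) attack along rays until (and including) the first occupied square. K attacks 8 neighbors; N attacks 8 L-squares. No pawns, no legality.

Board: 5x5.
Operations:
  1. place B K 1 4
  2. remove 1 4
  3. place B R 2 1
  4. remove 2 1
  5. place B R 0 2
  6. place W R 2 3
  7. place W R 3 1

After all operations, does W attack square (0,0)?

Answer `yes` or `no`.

Answer: no

Derivation:
Op 1: place BK@(1,4)
Op 2: remove (1,4)
Op 3: place BR@(2,1)
Op 4: remove (2,1)
Op 5: place BR@(0,2)
Op 6: place WR@(2,3)
Op 7: place WR@(3,1)
Per-piece attacks for W:
  WR@(2,3): attacks (2,4) (2,2) (2,1) (2,0) (3,3) (4,3) (1,3) (0,3)
  WR@(3,1): attacks (3,2) (3,3) (3,4) (3,0) (4,1) (2,1) (1,1) (0,1)
W attacks (0,0): no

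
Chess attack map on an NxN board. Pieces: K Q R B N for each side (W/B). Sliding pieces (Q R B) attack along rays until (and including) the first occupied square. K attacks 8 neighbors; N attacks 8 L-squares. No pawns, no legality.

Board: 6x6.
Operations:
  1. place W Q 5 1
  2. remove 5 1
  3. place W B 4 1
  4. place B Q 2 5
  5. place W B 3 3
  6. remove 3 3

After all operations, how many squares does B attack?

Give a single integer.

Op 1: place WQ@(5,1)
Op 2: remove (5,1)
Op 3: place WB@(4,1)
Op 4: place BQ@(2,5)
Op 5: place WB@(3,3)
Op 6: remove (3,3)
Per-piece attacks for B:
  BQ@(2,5): attacks (2,4) (2,3) (2,2) (2,1) (2,0) (3,5) (4,5) (5,5) (1,5) (0,5) (3,4) (4,3) (5,2) (1,4) (0,3)
Union (15 distinct): (0,3) (0,5) (1,4) (1,5) (2,0) (2,1) (2,2) (2,3) (2,4) (3,4) (3,5) (4,3) (4,5) (5,2) (5,5)

Answer: 15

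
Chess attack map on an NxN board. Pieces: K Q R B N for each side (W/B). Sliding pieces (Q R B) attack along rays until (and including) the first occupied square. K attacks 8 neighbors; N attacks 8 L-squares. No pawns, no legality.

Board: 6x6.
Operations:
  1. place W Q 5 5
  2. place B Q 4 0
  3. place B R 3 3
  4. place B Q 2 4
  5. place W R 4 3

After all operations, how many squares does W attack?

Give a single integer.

Answer: 15

Derivation:
Op 1: place WQ@(5,5)
Op 2: place BQ@(4,0)
Op 3: place BR@(3,3)
Op 4: place BQ@(2,4)
Op 5: place WR@(4,3)
Per-piece attacks for W:
  WR@(4,3): attacks (4,4) (4,5) (4,2) (4,1) (4,0) (5,3) (3,3) [ray(0,-1) blocked at (4,0); ray(-1,0) blocked at (3,3)]
  WQ@(5,5): attacks (5,4) (5,3) (5,2) (5,1) (5,0) (4,5) (3,5) (2,5) (1,5) (0,5) (4,4) (3,3) [ray(-1,-1) blocked at (3,3)]
Union (15 distinct): (0,5) (1,5) (2,5) (3,3) (3,5) (4,0) (4,1) (4,2) (4,4) (4,5) (5,0) (5,1) (5,2) (5,3) (5,4)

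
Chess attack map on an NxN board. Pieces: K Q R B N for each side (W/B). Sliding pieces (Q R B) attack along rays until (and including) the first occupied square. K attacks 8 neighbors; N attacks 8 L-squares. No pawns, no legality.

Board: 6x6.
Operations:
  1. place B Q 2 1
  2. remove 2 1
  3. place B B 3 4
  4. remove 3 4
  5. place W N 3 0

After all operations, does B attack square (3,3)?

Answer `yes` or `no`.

Op 1: place BQ@(2,1)
Op 2: remove (2,1)
Op 3: place BB@(3,4)
Op 4: remove (3,4)
Op 5: place WN@(3,0)
Per-piece attacks for B:
B attacks (3,3): no

Answer: no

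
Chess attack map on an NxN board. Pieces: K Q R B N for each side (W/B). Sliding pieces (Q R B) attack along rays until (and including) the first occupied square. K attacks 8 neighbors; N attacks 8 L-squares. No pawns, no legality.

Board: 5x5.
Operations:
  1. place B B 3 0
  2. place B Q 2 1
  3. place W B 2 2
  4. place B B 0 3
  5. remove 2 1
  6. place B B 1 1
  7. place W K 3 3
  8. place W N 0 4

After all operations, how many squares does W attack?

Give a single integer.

Answer: 15

Derivation:
Op 1: place BB@(3,0)
Op 2: place BQ@(2,1)
Op 3: place WB@(2,2)
Op 4: place BB@(0,3)
Op 5: remove (2,1)
Op 6: place BB@(1,1)
Op 7: place WK@(3,3)
Op 8: place WN@(0,4)
Per-piece attacks for W:
  WN@(0,4): attacks (1,2) (2,3)
  WB@(2,2): attacks (3,3) (3,1) (4,0) (1,3) (0,4) (1,1) [ray(1,1) blocked at (3,3); ray(-1,1) blocked at (0,4); ray(-1,-1) blocked at (1,1)]
  WK@(3,3): attacks (3,4) (3,2) (4,3) (2,3) (4,4) (4,2) (2,4) (2,2)
Union (15 distinct): (0,4) (1,1) (1,2) (1,3) (2,2) (2,3) (2,4) (3,1) (3,2) (3,3) (3,4) (4,0) (4,2) (4,3) (4,4)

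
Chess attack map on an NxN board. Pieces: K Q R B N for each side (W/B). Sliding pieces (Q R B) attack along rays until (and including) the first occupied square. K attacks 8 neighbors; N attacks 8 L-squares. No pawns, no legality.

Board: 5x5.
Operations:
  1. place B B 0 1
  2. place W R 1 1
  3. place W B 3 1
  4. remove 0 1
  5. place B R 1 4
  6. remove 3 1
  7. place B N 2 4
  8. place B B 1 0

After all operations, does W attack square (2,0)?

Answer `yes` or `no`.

Op 1: place BB@(0,1)
Op 2: place WR@(1,1)
Op 3: place WB@(3,1)
Op 4: remove (0,1)
Op 5: place BR@(1,4)
Op 6: remove (3,1)
Op 7: place BN@(2,4)
Op 8: place BB@(1,0)
Per-piece attacks for W:
  WR@(1,1): attacks (1,2) (1,3) (1,4) (1,0) (2,1) (3,1) (4,1) (0,1) [ray(0,1) blocked at (1,4); ray(0,-1) blocked at (1,0)]
W attacks (2,0): no

Answer: no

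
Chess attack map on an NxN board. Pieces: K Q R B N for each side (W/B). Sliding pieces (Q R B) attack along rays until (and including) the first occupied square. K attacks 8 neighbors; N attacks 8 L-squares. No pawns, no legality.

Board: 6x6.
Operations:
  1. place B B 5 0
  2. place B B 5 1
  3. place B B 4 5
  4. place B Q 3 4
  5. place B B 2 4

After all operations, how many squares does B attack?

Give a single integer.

Op 1: place BB@(5,0)
Op 2: place BB@(5,1)
Op 3: place BB@(4,5)
Op 4: place BQ@(3,4)
Op 5: place BB@(2,4)
Per-piece attacks for B:
  BB@(2,4): attacks (3,5) (3,3) (4,2) (5,1) (1,5) (1,3) (0,2) [ray(1,-1) blocked at (5,1)]
  BQ@(3,4): attacks (3,5) (3,3) (3,2) (3,1) (3,0) (4,4) (5,4) (2,4) (4,5) (4,3) (5,2) (2,5) (2,3) (1,2) (0,1) [ray(-1,0) blocked at (2,4); ray(1,1) blocked at (4,5)]
  BB@(4,5): attacks (5,4) (3,4) [ray(-1,-1) blocked at (3,4)]
  BB@(5,0): attacks (4,1) (3,2) (2,3) (1,4) (0,5)
  BB@(5,1): attacks (4,2) (3,3) (2,4) (4,0) [ray(-1,1) blocked at (2,4)]
Union (25 distinct): (0,1) (0,2) (0,5) (1,2) (1,3) (1,4) (1,5) (2,3) (2,4) (2,5) (3,0) (3,1) (3,2) (3,3) (3,4) (3,5) (4,0) (4,1) (4,2) (4,3) (4,4) (4,5) (5,1) (5,2) (5,4)

Answer: 25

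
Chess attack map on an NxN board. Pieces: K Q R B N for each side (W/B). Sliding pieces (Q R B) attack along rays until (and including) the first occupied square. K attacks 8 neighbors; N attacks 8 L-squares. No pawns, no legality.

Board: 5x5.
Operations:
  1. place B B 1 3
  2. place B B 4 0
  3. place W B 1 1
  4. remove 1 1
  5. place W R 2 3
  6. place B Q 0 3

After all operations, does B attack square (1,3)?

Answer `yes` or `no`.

Op 1: place BB@(1,3)
Op 2: place BB@(4,0)
Op 3: place WB@(1,1)
Op 4: remove (1,1)
Op 5: place WR@(2,3)
Op 6: place BQ@(0,3)
Per-piece attacks for B:
  BQ@(0,3): attacks (0,4) (0,2) (0,1) (0,0) (1,3) (1,4) (1,2) (2,1) (3,0) [ray(1,0) blocked at (1,3)]
  BB@(1,3): attacks (2,4) (2,2) (3,1) (4,0) (0,4) (0,2) [ray(1,-1) blocked at (4,0)]
  BB@(4,0): attacks (3,1) (2,2) (1,3) [ray(-1,1) blocked at (1,3)]
B attacks (1,3): yes

Answer: yes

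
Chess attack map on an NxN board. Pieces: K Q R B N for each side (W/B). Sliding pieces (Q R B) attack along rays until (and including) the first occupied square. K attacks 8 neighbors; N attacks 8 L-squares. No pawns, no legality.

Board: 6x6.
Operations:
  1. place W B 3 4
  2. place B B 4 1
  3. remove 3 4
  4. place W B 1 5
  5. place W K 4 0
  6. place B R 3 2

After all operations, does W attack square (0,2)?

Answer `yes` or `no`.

Answer: no

Derivation:
Op 1: place WB@(3,4)
Op 2: place BB@(4,1)
Op 3: remove (3,4)
Op 4: place WB@(1,5)
Op 5: place WK@(4,0)
Op 6: place BR@(3,2)
Per-piece attacks for W:
  WB@(1,5): attacks (2,4) (3,3) (4,2) (5,1) (0,4)
  WK@(4,0): attacks (4,1) (5,0) (3,0) (5,1) (3,1)
W attacks (0,2): no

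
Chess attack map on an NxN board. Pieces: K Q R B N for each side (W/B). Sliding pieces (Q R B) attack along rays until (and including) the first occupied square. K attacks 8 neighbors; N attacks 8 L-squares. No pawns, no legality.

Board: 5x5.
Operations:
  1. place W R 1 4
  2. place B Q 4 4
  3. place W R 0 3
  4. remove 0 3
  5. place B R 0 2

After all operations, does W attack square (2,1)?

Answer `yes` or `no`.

Op 1: place WR@(1,4)
Op 2: place BQ@(4,4)
Op 3: place WR@(0,3)
Op 4: remove (0,3)
Op 5: place BR@(0,2)
Per-piece attacks for W:
  WR@(1,4): attacks (1,3) (1,2) (1,1) (1,0) (2,4) (3,4) (4,4) (0,4) [ray(1,0) blocked at (4,4)]
W attacks (2,1): no

Answer: no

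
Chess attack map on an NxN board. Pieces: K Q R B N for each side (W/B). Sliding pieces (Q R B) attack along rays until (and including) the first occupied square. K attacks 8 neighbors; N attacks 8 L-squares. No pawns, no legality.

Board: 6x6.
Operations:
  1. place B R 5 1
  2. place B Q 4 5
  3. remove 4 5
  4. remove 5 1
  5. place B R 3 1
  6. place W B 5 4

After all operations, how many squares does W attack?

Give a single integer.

Op 1: place BR@(5,1)
Op 2: place BQ@(4,5)
Op 3: remove (4,5)
Op 4: remove (5,1)
Op 5: place BR@(3,1)
Op 6: place WB@(5,4)
Per-piece attacks for W:
  WB@(5,4): attacks (4,5) (4,3) (3,2) (2,1) (1,0)
Union (5 distinct): (1,0) (2,1) (3,2) (4,3) (4,5)

Answer: 5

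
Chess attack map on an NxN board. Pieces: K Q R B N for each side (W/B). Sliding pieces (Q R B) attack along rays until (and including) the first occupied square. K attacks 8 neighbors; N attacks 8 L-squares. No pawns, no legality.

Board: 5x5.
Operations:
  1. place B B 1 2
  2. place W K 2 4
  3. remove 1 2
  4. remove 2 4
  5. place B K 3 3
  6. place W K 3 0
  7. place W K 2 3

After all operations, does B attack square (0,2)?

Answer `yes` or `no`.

Op 1: place BB@(1,2)
Op 2: place WK@(2,4)
Op 3: remove (1,2)
Op 4: remove (2,4)
Op 5: place BK@(3,3)
Op 6: place WK@(3,0)
Op 7: place WK@(2,3)
Per-piece attacks for B:
  BK@(3,3): attacks (3,4) (3,2) (4,3) (2,3) (4,4) (4,2) (2,4) (2,2)
B attacks (0,2): no

Answer: no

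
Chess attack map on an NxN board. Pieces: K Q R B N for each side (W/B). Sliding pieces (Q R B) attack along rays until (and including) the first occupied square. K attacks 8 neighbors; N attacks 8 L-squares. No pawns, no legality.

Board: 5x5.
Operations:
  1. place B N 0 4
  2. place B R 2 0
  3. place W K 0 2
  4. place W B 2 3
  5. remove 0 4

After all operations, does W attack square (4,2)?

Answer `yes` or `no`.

Answer: no

Derivation:
Op 1: place BN@(0,4)
Op 2: place BR@(2,0)
Op 3: place WK@(0,2)
Op 4: place WB@(2,3)
Op 5: remove (0,4)
Per-piece attacks for W:
  WK@(0,2): attacks (0,3) (0,1) (1,2) (1,3) (1,1)
  WB@(2,3): attacks (3,4) (3,2) (4,1) (1,4) (1,2) (0,1)
W attacks (4,2): no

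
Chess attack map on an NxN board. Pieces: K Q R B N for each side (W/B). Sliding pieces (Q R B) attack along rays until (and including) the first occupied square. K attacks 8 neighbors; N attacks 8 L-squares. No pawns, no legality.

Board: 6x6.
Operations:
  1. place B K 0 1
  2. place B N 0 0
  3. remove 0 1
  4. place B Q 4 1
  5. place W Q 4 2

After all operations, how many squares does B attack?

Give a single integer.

Answer: 15

Derivation:
Op 1: place BK@(0,1)
Op 2: place BN@(0,0)
Op 3: remove (0,1)
Op 4: place BQ@(4,1)
Op 5: place WQ@(4,2)
Per-piece attacks for B:
  BN@(0,0): attacks (1,2) (2,1)
  BQ@(4,1): attacks (4,2) (4,0) (5,1) (3,1) (2,1) (1,1) (0,1) (5,2) (5,0) (3,2) (2,3) (1,4) (0,5) (3,0) [ray(0,1) blocked at (4,2)]
Union (15 distinct): (0,1) (0,5) (1,1) (1,2) (1,4) (2,1) (2,3) (3,0) (3,1) (3,2) (4,0) (4,2) (5,0) (5,1) (5,2)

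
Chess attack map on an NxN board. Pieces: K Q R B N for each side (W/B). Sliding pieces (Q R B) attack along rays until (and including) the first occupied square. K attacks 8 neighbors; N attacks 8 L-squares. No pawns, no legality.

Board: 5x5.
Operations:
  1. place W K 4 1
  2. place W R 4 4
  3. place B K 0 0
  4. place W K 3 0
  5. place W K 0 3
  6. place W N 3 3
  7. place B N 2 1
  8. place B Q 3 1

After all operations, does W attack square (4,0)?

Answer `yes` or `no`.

Op 1: place WK@(4,1)
Op 2: place WR@(4,4)
Op 3: place BK@(0,0)
Op 4: place WK@(3,0)
Op 5: place WK@(0,3)
Op 6: place WN@(3,3)
Op 7: place BN@(2,1)
Op 8: place BQ@(3,1)
Per-piece attacks for W:
  WK@(0,3): attacks (0,4) (0,2) (1,3) (1,4) (1,2)
  WK@(3,0): attacks (3,1) (4,0) (2,0) (4,1) (2,1)
  WN@(3,3): attacks (1,4) (4,1) (2,1) (1,2)
  WK@(4,1): attacks (4,2) (4,0) (3,1) (3,2) (3,0)
  WR@(4,4): attacks (4,3) (4,2) (4,1) (3,4) (2,4) (1,4) (0,4) [ray(0,-1) blocked at (4,1)]
W attacks (4,0): yes

Answer: yes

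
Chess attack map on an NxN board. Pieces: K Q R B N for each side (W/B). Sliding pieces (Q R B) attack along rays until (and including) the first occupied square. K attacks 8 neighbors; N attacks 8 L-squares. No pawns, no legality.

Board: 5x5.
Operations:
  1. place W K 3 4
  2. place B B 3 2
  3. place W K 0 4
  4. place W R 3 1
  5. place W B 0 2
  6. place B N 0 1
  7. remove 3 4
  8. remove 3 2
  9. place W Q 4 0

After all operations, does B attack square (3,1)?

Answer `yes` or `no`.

Answer: no

Derivation:
Op 1: place WK@(3,4)
Op 2: place BB@(3,2)
Op 3: place WK@(0,4)
Op 4: place WR@(3,1)
Op 5: place WB@(0,2)
Op 6: place BN@(0,1)
Op 7: remove (3,4)
Op 8: remove (3,2)
Op 9: place WQ@(4,0)
Per-piece attacks for B:
  BN@(0,1): attacks (1,3) (2,2) (2,0)
B attacks (3,1): no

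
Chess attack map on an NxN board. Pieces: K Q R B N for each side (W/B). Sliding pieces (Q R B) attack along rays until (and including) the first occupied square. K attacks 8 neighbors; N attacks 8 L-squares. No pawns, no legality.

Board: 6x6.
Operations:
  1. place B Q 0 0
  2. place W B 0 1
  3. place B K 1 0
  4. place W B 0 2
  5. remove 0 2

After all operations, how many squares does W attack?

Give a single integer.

Answer: 5

Derivation:
Op 1: place BQ@(0,0)
Op 2: place WB@(0,1)
Op 3: place BK@(1,0)
Op 4: place WB@(0,2)
Op 5: remove (0,2)
Per-piece attacks for W:
  WB@(0,1): attacks (1,2) (2,3) (3,4) (4,5) (1,0) [ray(1,-1) blocked at (1,0)]
Union (5 distinct): (1,0) (1,2) (2,3) (3,4) (4,5)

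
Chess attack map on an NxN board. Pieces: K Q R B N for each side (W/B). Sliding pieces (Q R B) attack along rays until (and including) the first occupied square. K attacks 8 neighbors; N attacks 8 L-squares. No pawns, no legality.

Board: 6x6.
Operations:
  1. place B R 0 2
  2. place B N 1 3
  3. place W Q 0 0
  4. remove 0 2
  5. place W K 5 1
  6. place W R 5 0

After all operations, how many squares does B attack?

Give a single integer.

Answer: 6

Derivation:
Op 1: place BR@(0,2)
Op 2: place BN@(1,3)
Op 3: place WQ@(0,0)
Op 4: remove (0,2)
Op 5: place WK@(5,1)
Op 6: place WR@(5,0)
Per-piece attacks for B:
  BN@(1,3): attacks (2,5) (3,4) (0,5) (2,1) (3,2) (0,1)
Union (6 distinct): (0,1) (0,5) (2,1) (2,5) (3,2) (3,4)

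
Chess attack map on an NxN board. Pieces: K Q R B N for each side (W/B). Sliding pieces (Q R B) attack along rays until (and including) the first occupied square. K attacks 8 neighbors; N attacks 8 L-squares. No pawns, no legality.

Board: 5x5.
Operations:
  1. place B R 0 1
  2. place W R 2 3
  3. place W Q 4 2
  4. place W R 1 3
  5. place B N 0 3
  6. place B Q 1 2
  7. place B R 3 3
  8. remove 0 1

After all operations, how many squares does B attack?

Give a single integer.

Answer: 16

Derivation:
Op 1: place BR@(0,1)
Op 2: place WR@(2,3)
Op 3: place WQ@(4,2)
Op 4: place WR@(1,3)
Op 5: place BN@(0,3)
Op 6: place BQ@(1,2)
Op 7: place BR@(3,3)
Op 8: remove (0,1)
Per-piece attacks for B:
  BN@(0,3): attacks (2,4) (1,1) (2,2)
  BQ@(1,2): attacks (1,3) (1,1) (1,0) (2,2) (3,2) (4,2) (0,2) (2,3) (2,1) (3,0) (0,3) (0,1) [ray(0,1) blocked at (1,3); ray(1,0) blocked at (4,2); ray(1,1) blocked at (2,3); ray(-1,1) blocked at (0,3)]
  BR@(3,3): attacks (3,4) (3,2) (3,1) (3,0) (4,3) (2,3) [ray(-1,0) blocked at (2,3)]
Union (16 distinct): (0,1) (0,2) (0,3) (1,0) (1,1) (1,3) (2,1) (2,2) (2,3) (2,4) (3,0) (3,1) (3,2) (3,4) (4,2) (4,3)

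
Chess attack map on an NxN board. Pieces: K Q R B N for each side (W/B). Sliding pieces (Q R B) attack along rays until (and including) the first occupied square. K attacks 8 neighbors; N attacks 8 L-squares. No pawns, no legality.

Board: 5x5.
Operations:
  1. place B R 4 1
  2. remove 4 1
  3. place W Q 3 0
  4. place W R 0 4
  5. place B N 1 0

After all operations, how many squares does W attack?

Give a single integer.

Op 1: place BR@(4,1)
Op 2: remove (4,1)
Op 3: place WQ@(3,0)
Op 4: place WR@(0,4)
Op 5: place BN@(1,0)
Per-piece attacks for W:
  WR@(0,4): attacks (0,3) (0,2) (0,1) (0,0) (1,4) (2,4) (3,4) (4,4)
  WQ@(3,0): attacks (3,1) (3,2) (3,3) (3,4) (4,0) (2,0) (1,0) (4,1) (2,1) (1,2) (0,3) [ray(-1,0) blocked at (1,0)]
Union (17 distinct): (0,0) (0,1) (0,2) (0,3) (1,0) (1,2) (1,4) (2,0) (2,1) (2,4) (3,1) (3,2) (3,3) (3,4) (4,0) (4,1) (4,4)

Answer: 17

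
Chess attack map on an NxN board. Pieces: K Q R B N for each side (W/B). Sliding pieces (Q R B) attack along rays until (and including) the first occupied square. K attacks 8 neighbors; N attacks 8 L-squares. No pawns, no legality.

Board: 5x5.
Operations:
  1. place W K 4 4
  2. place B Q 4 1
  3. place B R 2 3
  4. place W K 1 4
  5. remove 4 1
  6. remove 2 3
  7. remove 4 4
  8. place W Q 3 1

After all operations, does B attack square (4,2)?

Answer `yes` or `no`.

Answer: no

Derivation:
Op 1: place WK@(4,4)
Op 2: place BQ@(4,1)
Op 3: place BR@(2,3)
Op 4: place WK@(1,4)
Op 5: remove (4,1)
Op 6: remove (2,3)
Op 7: remove (4,4)
Op 8: place WQ@(3,1)
Per-piece attacks for B:
B attacks (4,2): no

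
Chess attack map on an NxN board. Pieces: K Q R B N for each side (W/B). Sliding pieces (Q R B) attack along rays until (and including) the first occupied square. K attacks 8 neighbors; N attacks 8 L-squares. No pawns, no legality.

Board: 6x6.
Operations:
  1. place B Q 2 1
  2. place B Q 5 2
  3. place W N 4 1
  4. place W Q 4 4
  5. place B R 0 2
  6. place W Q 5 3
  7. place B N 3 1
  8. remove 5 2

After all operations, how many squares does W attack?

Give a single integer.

Op 1: place BQ@(2,1)
Op 2: place BQ@(5,2)
Op 3: place WN@(4,1)
Op 4: place WQ@(4,4)
Op 5: place BR@(0,2)
Op 6: place WQ@(5,3)
Op 7: place BN@(3,1)
Op 8: remove (5,2)
Per-piece attacks for W:
  WN@(4,1): attacks (5,3) (3,3) (2,2) (2,0)
  WQ@(4,4): attacks (4,5) (4,3) (4,2) (4,1) (5,4) (3,4) (2,4) (1,4) (0,4) (5,5) (5,3) (3,5) (3,3) (2,2) (1,1) (0,0) [ray(0,-1) blocked at (4,1); ray(1,-1) blocked at (5,3)]
  WQ@(5,3): attacks (5,4) (5,5) (5,2) (5,1) (5,0) (4,3) (3,3) (2,3) (1,3) (0,3) (4,4) (4,2) (3,1) [ray(-1,1) blocked at (4,4); ray(-1,-1) blocked at (3,1)]
Union (25 distinct): (0,0) (0,3) (0,4) (1,1) (1,3) (1,4) (2,0) (2,2) (2,3) (2,4) (3,1) (3,3) (3,4) (3,5) (4,1) (4,2) (4,3) (4,4) (4,5) (5,0) (5,1) (5,2) (5,3) (5,4) (5,5)

Answer: 25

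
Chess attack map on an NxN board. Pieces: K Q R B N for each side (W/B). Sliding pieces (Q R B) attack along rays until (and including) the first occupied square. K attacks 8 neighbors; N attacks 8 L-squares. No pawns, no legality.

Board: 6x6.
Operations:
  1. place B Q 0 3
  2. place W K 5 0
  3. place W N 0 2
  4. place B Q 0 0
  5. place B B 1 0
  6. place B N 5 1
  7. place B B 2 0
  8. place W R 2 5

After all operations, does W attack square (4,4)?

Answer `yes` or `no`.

Answer: no

Derivation:
Op 1: place BQ@(0,3)
Op 2: place WK@(5,0)
Op 3: place WN@(0,2)
Op 4: place BQ@(0,0)
Op 5: place BB@(1,0)
Op 6: place BN@(5,1)
Op 7: place BB@(2,0)
Op 8: place WR@(2,5)
Per-piece attacks for W:
  WN@(0,2): attacks (1,4) (2,3) (1,0) (2,1)
  WR@(2,5): attacks (2,4) (2,3) (2,2) (2,1) (2,0) (3,5) (4,5) (5,5) (1,5) (0,5) [ray(0,-1) blocked at (2,0)]
  WK@(5,0): attacks (5,1) (4,0) (4,1)
W attacks (4,4): no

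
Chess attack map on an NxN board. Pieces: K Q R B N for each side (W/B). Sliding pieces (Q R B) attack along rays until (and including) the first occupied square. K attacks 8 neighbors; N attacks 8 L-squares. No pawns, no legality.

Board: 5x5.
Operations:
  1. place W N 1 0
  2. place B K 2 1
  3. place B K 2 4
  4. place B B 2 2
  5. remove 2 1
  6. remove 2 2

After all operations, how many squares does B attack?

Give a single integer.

Op 1: place WN@(1,0)
Op 2: place BK@(2,1)
Op 3: place BK@(2,4)
Op 4: place BB@(2,2)
Op 5: remove (2,1)
Op 6: remove (2,2)
Per-piece attacks for B:
  BK@(2,4): attacks (2,3) (3,4) (1,4) (3,3) (1,3)
Union (5 distinct): (1,3) (1,4) (2,3) (3,3) (3,4)

Answer: 5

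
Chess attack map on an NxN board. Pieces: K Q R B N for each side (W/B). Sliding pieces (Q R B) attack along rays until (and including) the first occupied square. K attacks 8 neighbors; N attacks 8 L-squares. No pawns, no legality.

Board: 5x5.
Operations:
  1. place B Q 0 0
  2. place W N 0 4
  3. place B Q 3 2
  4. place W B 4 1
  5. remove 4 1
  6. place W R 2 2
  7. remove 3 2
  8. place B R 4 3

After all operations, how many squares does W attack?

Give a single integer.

Answer: 8

Derivation:
Op 1: place BQ@(0,0)
Op 2: place WN@(0,4)
Op 3: place BQ@(3,2)
Op 4: place WB@(4,1)
Op 5: remove (4,1)
Op 6: place WR@(2,2)
Op 7: remove (3,2)
Op 8: place BR@(4,3)
Per-piece attacks for W:
  WN@(0,4): attacks (1,2) (2,3)
  WR@(2,2): attacks (2,3) (2,4) (2,1) (2,0) (3,2) (4,2) (1,2) (0,2)
Union (8 distinct): (0,2) (1,2) (2,0) (2,1) (2,3) (2,4) (3,2) (4,2)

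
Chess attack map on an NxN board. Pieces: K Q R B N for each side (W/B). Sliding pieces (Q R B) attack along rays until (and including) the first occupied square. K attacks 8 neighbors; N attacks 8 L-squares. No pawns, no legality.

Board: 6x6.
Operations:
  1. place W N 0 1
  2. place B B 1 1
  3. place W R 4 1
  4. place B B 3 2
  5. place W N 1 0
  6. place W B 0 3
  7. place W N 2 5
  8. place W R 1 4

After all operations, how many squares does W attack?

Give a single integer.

Op 1: place WN@(0,1)
Op 2: place BB@(1,1)
Op 3: place WR@(4,1)
Op 4: place BB@(3,2)
Op 5: place WN@(1,0)
Op 6: place WB@(0,3)
Op 7: place WN@(2,5)
Op 8: place WR@(1,4)
Per-piece attacks for W:
  WN@(0,1): attacks (1,3) (2,2) (2,0)
  WB@(0,3): attacks (1,4) (1,2) (2,1) (3,0) [ray(1,1) blocked at (1,4)]
  WN@(1,0): attacks (2,2) (3,1) (0,2)
  WR@(1,4): attacks (1,5) (1,3) (1,2) (1,1) (2,4) (3,4) (4,4) (5,4) (0,4) [ray(0,-1) blocked at (1,1)]
  WN@(2,5): attacks (3,3) (4,4) (1,3) (0,4)
  WR@(4,1): attacks (4,2) (4,3) (4,4) (4,5) (4,0) (5,1) (3,1) (2,1) (1,1) [ray(-1,0) blocked at (1,1)]
Union (22 distinct): (0,2) (0,4) (1,1) (1,2) (1,3) (1,4) (1,5) (2,0) (2,1) (2,2) (2,4) (3,0) (3,1) (3,3) (3,4) (4,0) (4,2) (4,3) (4,4) (4,5) (5,1) (5,4)

Answer: 22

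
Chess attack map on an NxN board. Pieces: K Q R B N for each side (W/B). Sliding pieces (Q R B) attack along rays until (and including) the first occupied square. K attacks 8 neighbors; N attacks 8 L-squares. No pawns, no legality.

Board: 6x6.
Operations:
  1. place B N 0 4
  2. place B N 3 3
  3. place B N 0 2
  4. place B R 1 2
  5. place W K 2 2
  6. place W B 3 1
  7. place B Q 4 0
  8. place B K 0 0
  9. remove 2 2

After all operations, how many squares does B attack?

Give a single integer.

Answer: 26

Derivation:
Op 1: place BN@(0,4)
Op 2: place BN@(3,3)
Op 3: place BN@(0,2)
Op 4: place BR@(1,2)
Op 5: place WK@(2,2)
Op 6: place WB@(3,1)
Op 7: place BQ@(4,0)
Op 8: place BK@(0,0)
Op 9: remove (2,2)
Per-piece attacks for B:
  BK@(0,0): attacks (0,1) (1,0) (1,1)
  BN@(0,2): attacks (1,4) (2,3) (1,0) (2,1)
  BN@(0,4): attacks (2,5) (1,2) (2,3)
  BR@(1,2): attacks (1,3) (1,4) (1,5) (1,1) (1,0) (2,2) (3,2) (4,2) (5,2) (0,2) [ray(-1,0) blocked at (0,2)]
  BN@(3,3): attacks (4,5) (5,4) (2,5) (1,4) (4,1) (5,2) (2,1) (1,2)
  BQ@(4,0): attacks (4,1) (4,2) (4,3) (4,4) (4,5) (5,0) (3,0) (2,0) (1,0) (0,0) (5,1) (3,1) [ray(-1,0) blocked at (0,0); ray(-1,1) blocked at (3,1)]
Union (26 distinct): (0,0) (0,1) (0,2) (1,0) (1,1) (1,2) (1,3) (1,4) (1,5) (2,0) (2,1) (2,2) (2,3) (2,5) (3,0) (3,1) (3,2) (4,1) (4,2) (4,3) (4,4) (4,5) (5,0) (5,1) (5,2) (5,4)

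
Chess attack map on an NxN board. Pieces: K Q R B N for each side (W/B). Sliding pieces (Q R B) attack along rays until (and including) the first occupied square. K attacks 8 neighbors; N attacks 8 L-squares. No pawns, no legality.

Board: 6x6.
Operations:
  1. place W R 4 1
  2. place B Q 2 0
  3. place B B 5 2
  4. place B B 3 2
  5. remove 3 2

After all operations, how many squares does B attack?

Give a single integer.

Answer: 18

Derivation:
Op 1: place WR@(4,1)
Op 2: place BQ@(2,0)
Op 3: place BB@(5,2)
Op 4: place BB@(3,2)
Op 5: remove (3,2)
Per-piece attacks for B:
  BQ@(2,0): attacks (2,1) (2,2) (2,3) (2,4) (2,5) (3,0) (4,0) (5,0) (1,0) (0,0) (3,1) (4,2) (5,3) (1,1) (0,2)
  BB@(5,2): attacks (4,3) (3,4) (2,5) (4,1) [ray(-1,-1) blocked at (4,1)]
Union (18 distinct): (0,0) (0,2) (1,0) (1,1) (2,1) (2,2) (2,3) (2,4) (2,5) (3,0) (3,1) (3,4) (4,0) (4,1) (4,2) (4,3) (5,0) (5,3)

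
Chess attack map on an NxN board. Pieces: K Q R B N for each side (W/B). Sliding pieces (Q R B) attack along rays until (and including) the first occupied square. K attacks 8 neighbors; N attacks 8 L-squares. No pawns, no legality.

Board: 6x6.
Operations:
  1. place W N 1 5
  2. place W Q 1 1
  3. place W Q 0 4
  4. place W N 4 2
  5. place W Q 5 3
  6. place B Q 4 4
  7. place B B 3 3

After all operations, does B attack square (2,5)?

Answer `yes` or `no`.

Answer: no

Derivation:
Op 1: place WN@(1,5)
Op 2: place WQ@(1,1)
Op 3: place WQ@(0,4)
Op 4: place WN@(4,2)
Op 5: place WQ@(5,3)
Op 6: place BQ@(4,4)
Op 7: place BB@(3,3)
Per-piece attacks for B:
  BB@(3,3): attacks (4,4) (4,2) (2,4) (1,5) (2,2) (1,1) [ray(1,1) blocked at (4,4); ray(1,-1) blocked at (4,2); ray(-1,1) blocked at (1,5); ray(-1,-1) blocked at (1,1)]
  BQ@(4,4): attacks (4,5) (4,3) (4,2) (5,4) (3,4) (2,4) (1,4) (0,4) (5,5) (5,3) (3,5) (3,3) [ray(0,-1) blocked at (4,2); ray(-1,0) blocked at (0,4); ray(1,-1) blocked at (5,3); ray(-1,-1) blocked at (3,3)]
B attacks (2,5): no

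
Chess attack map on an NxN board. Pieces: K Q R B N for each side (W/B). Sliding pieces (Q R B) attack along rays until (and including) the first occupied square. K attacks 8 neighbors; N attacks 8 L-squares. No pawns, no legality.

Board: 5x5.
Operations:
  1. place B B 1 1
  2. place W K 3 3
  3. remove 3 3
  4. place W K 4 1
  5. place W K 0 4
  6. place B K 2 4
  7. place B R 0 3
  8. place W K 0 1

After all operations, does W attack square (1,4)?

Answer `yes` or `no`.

Op 1: place BB@(1,1)
Op 2: place WK@(3,3)
Op 3: remove (3,3)
Op 4: place WK@(4,1)
Op 5: place WK@(0,4)
Op 6: place BK@(2,4)
Op 7: place BR@(0,3)
Op 8: place WK@(0,1)
Per-piece attacks for W:
  WK@(0,1): attacks (0,2) (0,0) (1,1) (1,2) (1,0)
  WK@(0,4): attacks (0,3) (1,4) (1,3)
  WK@(4,1): attacks (4,2) (4,0) (3,1) (3,2) (3,0)
W attacks (1,4): yes

Answer: yes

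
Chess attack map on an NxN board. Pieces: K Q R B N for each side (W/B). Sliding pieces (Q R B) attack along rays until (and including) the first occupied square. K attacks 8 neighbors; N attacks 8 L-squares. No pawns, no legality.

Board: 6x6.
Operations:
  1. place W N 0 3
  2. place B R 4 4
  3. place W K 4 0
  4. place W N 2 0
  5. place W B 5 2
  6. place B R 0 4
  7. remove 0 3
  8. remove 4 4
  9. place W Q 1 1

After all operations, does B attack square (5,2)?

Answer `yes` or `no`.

Op 1: place WN@(0,3)
Op 2: place BR@(4,4)
Op 3: place WK@(4,0)
Op 4: place WN@(2,0)
Op 5: place WB@(5,2)
Op 6: place BR@(0,4)
Op 7: remove (0,3)
Op 8: remove (4,4)
Op 9: place WQ@(1,1)
Per-piece attacks for B:
  BR@(0,4): attacks (0,5) (0,3) (0,2) (0,1) (0,0) (1,4) (2,4) (3,4) (4,4) (5,4)
B attacks (5,2): no

Answer: no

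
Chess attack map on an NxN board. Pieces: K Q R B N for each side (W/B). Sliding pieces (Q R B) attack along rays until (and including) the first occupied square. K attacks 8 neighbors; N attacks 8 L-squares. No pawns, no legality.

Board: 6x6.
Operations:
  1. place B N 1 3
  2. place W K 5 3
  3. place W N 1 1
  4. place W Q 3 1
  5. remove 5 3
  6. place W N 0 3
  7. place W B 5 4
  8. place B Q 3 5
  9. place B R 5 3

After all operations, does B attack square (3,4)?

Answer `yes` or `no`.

Op 1: place BN@(1,3)
Op 2: place WK@(5,3)
Op 3: place WN@(1,1)
Op 4: place WQ@(3,1)
Op 5: remove (5,3)
Op 6: place WN@(0,3)
Op 7: place WB@(5,4)
Op 8: place BQ@(3,5)
Op 9: place BR@(5,3)
Per-piece attacks for B:
  BN@(1,3): attacks (2,5) (3,4) (0,5) (2,1) (3,2) (0,1)
  BQ@(3,5): attacks (3,4) (3,3) (3,2) (3,1) (4,5) (5,5) (2,5) (1,5) (0,5) (4,4) (5,3) (2,4) (1,3) [ray(0,-1) blocked at (3,1); ray(1,-1) blocked at (5,3); ray(-1,-1) blocked at (1,3)]
  BR@(5,3): attacks (5,4) (5,2) (5,1) (5,0) (4,3) (3,3) (2,3) (1,3) [ray(0,1) blocked at (5,4); ray(-1,0) blocked at (1,3)]
B attacks (3,4): yes

Answer: yes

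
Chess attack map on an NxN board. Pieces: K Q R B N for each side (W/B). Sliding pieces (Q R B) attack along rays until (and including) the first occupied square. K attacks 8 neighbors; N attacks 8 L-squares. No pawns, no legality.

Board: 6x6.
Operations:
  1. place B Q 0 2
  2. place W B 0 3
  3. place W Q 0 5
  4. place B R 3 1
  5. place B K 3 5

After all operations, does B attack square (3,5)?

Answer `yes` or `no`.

Answer: yes

Derivation:
Op 1: place BQ@(0,2)
Op 2: place WB@(0,3)
Op 3: place WQ@(0,5)
Op 4: place BR@(3,1)
Op 5: place BK@(3,5)
Per-piece attacks for B:
  BQ@(0,2): attacks (0,3) (0,1) (0,0) (1,2) (2,2) (3,2) (4,2) (5,2) (1,3) (2,4) (3,5) (1,1) (2,0) [ray(0,1) blocked at (0,3); ray(1,1) blocked at (3,5)]
  BR@(3,1): attacks (3,2) (3,3) (3,4) (3,5) (3,0) (4,1) (5,1) (2,1) (1,1) (0,1) [ray(0,1) blocked at (3,5)]
  BK@(3,5): attacks (3,4) (4,5) (2,5) (4,4) (2,4)
B attacks (3,5): yes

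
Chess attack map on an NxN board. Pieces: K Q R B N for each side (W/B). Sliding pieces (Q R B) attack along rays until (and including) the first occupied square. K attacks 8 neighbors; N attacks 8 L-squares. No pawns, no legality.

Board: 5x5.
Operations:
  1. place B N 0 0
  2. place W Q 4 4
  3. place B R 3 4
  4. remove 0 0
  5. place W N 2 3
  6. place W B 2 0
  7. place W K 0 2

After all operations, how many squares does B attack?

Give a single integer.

Answer: 8

Derivation:
Op 1: place BN@(0,0)
Op 2: place WQ@(4,4)
Op 3: place BR@(3,4)
Op 4: remove (0,0)
Op 5: place WN@(2,3)
Op 6: place WB@(2,0)
Op 7: place WK@(0,2)
Per-piece attacks for B:
  BR@(3,4): attacks (3,3) (3,2) (3,1) (3,0) (4,4) (2,4) (1,4) (0,4) [ray(1,0) blocked at (4,4)]
Union (8 distinct): (0,4) (1,4) (2,4) (3,0) (3,1) (3,2) (3,3) (4,4)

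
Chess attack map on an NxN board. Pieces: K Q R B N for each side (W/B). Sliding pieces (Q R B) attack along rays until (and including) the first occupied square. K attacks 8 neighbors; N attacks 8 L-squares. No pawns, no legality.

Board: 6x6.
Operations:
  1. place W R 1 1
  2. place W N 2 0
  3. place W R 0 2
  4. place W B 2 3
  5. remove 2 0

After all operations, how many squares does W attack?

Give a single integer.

Answer: 21

Derivation:
Op 1: place WR@(1,1)
Op 2: place WN@(2,0)
Op 3: place WR@(0,2)
Op 4: place WB@(2,3)
Op 5: remove (2,0)
Per-piece attacks for W:
  WR@(0,2): attacks (0,3) (0,4) (0,5) (0,1) (0,0) (1,2) (2,2) (3,2) (4,2) (5,2)
  WR@(1,1): attacks (1,2) (1,3) (1,4) (1,5) (1,0) (2,1) (3,1) (4,1) (5,1) (0,1)
  WB@(2,3): attacks (3,4) (4,5) (3,2) (4,1) (5,0) (1,4) (0,5) (1,2) (0,1)
Union (21 distinct): (0,0) (0,1) (0,3) (0,4) (0,5) (1,0) (1,2) (1,3) (1,4) (1,5) (2,1) (2,2) (3,1) (3,2) (3,4) (4,1) (4,2) (4,5) (5,0) (5,1) (5,2)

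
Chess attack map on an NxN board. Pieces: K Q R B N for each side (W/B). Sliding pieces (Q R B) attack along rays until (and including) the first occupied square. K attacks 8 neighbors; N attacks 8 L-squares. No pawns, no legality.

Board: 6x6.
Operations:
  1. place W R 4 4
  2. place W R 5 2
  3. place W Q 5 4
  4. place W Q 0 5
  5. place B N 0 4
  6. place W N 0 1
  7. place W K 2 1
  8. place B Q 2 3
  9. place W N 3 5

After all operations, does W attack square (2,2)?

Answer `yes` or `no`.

Op 1: place WR@(4,4)
Op 2: place WR@(5,2)
Op 3: place WQ@(5,4)
Op 4: place WQ@(0,5)
Op 5: place BN@(0,4)
Op 6: place WN@(0,1)
Op 7: place WK@(2,1)
Op 8: place BQ@(2,3)
Op 9: place WN@(3,5)
Per-piece attacks for W:
  WN@(0,1): attacks (1,3) (2,2) (2,0)
  WQ@(0,5): attacks (0,4) (1,5) (2,5) (3,5) (1,4) (2,3) [ray(0,-1) blocked at (0,4); ray(1,0) blocked at (3,5); ray(1,-1) blocked at (2,3)]
  WK@(2,1): attacks (2,2) (2,0) (3,1) (1,1) (3,2) (3,0) (1,2) (1,0)
  WN@(3,5): attacks (4,3) (5,4) (2,3) (1,4)
  WR@(4,4): attacks (4,5) (4,3) (4,2) (4,1) (4,0) (5,4) (3,4) (2,4) (1,4) (0,4) [ray(1,0) blocked at (5,4); ray(-1,0) blocked at (0,4)]
  WR@(5,2): attacks (5,3) (5,4) (5,1) (5,0) (4,2) (3,2) (2,2) (1,2) (0,2) [ray(0,1) blocked at (5,4)]
  WQ@(5,4): attacks (5,5) (5,3) (5,2) (4,4) (4,5) (4,3) (3,2) (2,1) [ray(0,-1) blocked at (5,2); ray(-1,0) blocked at (4,4); ray(-1,-1) blocked at (2,1)]
W attacks (2,2): yes

Answer: yes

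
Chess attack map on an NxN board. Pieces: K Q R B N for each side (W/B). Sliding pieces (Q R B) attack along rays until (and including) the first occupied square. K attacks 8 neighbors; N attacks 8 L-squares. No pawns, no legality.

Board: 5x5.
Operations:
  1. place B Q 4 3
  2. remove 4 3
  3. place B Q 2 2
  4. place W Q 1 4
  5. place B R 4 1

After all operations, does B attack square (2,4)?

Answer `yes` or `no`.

Answer: yes

Derivation:
Op 1: place BQ@(4,3)
Op 2: remove (4,3)
Op 3: place BQ@(2,2)
Op 4: place WQ@(1,4)
Op 5: place BR@(4,1)
Per-piece attacks for B:
  BQ@(2,2): attacks (2,3) (2,4) (2,1) (2,0) (3,2) (4,2) (1,2) (0,2) (3,3) (4,4) (3,1) (4,0) (1,3) (0,4) (1,1) (0,0)
  BR@(4,1): attacks (4,2) (4,3) (4,4) (4,0) (3,1) (2,1) (1,1) (0,1)
B attacks (2,4): yes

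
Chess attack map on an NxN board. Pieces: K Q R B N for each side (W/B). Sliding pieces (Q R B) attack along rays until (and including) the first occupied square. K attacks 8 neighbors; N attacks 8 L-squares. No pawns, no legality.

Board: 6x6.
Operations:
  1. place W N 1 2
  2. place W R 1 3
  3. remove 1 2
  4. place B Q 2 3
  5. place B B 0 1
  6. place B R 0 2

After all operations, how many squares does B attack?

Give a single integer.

Answer: 24

Derivation:
Op 1: place WN@(1,2)
Op 2: place WR@(1,3)
Op 3: remove (1,2)
Op 4: place BQ@(2,3)
Op 5: place BB@(0,1)
Op 6: place BR@(0,2)
Per-piece attacks for B:
  BB@(0,1): attacks (1,2) (2,3) (1,0) [ray(1,1) blocked at (2,3)]
  BR@(0,2): attacks (0,3) (0,4) (0,5) (0,1) (1,2) (2,2) (3,2) (4,2) (5,2) [ray(0,-1) blocked at (0,1)]
  BQ@(2,3): attacks (2,4) (2,5) (2,2) (2,1) (2,0) (3,3) (4,3) (5,3) (1,3) (3,4) (4,5) (3,2) (4,1) (5,0) (1,4) (0,5) (1,2) (0,1) [ray(-1,0) blocked at (1,3); ray(-1,-1) blocked at (0,1)]
Union (24 distinct): (0,1) (0,3) (0,4) (0,5) (1,0) (1,2) (1,3) (1,4) (2,0) (2,1) (2,2) (2,3) (2,4) (2,5) (3,2) (3,3) (3,4) (4,1) (4,2) (4,3) (4,5) (5,0) (5,2) (5,3)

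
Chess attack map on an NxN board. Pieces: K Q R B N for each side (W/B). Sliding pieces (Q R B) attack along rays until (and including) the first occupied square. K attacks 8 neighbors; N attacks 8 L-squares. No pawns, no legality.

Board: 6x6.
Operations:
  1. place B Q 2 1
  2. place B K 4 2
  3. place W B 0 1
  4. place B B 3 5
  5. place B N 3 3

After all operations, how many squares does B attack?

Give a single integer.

Answer: 26

Derivation:
Op 1: place BQ@(2,1)
Op 2: place BK@(4,2)
Op 3: place WB@(0,1)
Op 4: place BB@(3,5)
Op 5: place BN@(3,3)
Per-piece attacks for B:
  BQ@(2,1): attacks (2,2) (2,3) (2,4) (2,5) (2,0) (3,1) (4,1) (5,1) (1,1) (0,1) (3,2) (4,3) (5,4) (3,0) (1,2) (0,3) (1,0) [ray(-1,0) blocked at (0,1)]
  BN@(3,3): attacks (4,5) (5,4) (2,5) (1,4) (4,1) (5,2) (2,1) (1,2)
  BB@(3,5): attacks (4,4) (5,3) (2,4) (1,3) (0,2)
  BK@(4,2): attacks (4,3) (4,1) (5,2) (3,2) (5,3) (5,1) (3,3) (3,1)
Union (26 distinct): (0,1) (0,2) (0,3) (1,0) (1,1) (1,2) (1,3) (1,4) (2,0) (2,1) (2,2) (2,3) (2,4) (2,5) (3,0) (3,1) (3,2) (3,3) (4,1) (4,3) (4,4) (4,5) (5,1) (5,2) (5,3) (5,4)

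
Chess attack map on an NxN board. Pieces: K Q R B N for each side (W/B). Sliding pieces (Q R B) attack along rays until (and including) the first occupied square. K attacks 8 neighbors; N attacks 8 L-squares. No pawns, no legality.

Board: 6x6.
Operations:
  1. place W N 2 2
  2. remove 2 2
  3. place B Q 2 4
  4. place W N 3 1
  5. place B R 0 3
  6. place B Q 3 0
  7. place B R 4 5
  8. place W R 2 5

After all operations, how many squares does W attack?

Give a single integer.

Op 1: place WN@(2,2)
Op 2: remove (2,2)
Op 3: place BQ@(2,4)
Op 4: place WN@(3,1)
Op 5: place BR@(0,3)
Op 6: place BQ@(3,0)
Op 7: place BR@(4,5)
Op 8: place WR@(2,5)
Per-piece attacks for W:
  WR@(2,5): attacks (2,4) (3,5) (4,5) (1,5) (0,5) [ray(0,-1) blocked at (2,4); ray(1,0) blocked at (4,5)]
  WN@(3,1): attacks (4,3) (5,2) (2,3) (1,2) (5,0) (1,0)
Union (11 distinct): (0,5) (1,0) (1,2) (1,5) (2,3) (2,4) (3,5) (4,3) (4,5) (5,0) (5,2)

Answer: 11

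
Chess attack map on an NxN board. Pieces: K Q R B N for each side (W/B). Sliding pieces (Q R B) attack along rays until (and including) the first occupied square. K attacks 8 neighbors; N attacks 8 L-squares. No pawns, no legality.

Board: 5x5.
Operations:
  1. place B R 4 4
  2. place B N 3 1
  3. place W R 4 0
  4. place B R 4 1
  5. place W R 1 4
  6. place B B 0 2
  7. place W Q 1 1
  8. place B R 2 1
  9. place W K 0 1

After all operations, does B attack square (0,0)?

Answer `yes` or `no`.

Op 1: place BR@(4,4)
Op 2: place BN@(3,1)
Op 3: place WR@(4,0)
Op 4: place BR@(4,1)
Op 5: place WR@(1,4)
Op 6: place BB@(0,2)
Op 7: place WQ@(1,1)
Op 8: place BR@(2,1)
Op 9: place WK@(0,1)
Per-piece attacks for B:
  BB@(0,2): attacks (1,3) (2,4) (1,1) [ray(1,-1) blocked at (1,1)]
  BR@(2,1): attacks (2,2) (2,3) (2,4) (2,0) (3,1) (1,1) [ray(1,0) blocked at (3,1); ray(-1,0) blocked at (1,1)]
  BN@(3,1): attacks (4,3) (2,3) (1,2) (1,0)
  BR@(4,1): attacks (4,2) (4,3) (4,4) (4,0) (3,1) [ray(0,1) blocked at (4,4); ray(0,-1) blocked at (4,0); ray(-1,0) blocked at (3,1)]
  BR@(4,4): attacks (4,3) (4,2) (4,1) (3,4) (2,4) (1,4) [ray(0,-1) blocked at (4,1); ray(-1,0) blocked at (1,4)]
B attacks (0,0): no

Answer: no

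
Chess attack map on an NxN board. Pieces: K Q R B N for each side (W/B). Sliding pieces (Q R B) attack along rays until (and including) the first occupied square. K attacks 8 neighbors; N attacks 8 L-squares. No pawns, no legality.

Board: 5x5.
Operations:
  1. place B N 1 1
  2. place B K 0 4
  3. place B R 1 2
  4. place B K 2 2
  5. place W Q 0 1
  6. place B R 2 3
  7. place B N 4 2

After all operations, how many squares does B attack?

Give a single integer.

Answer: 16

Derivation:
Op 1: place BN@(1,1)
Op 2: place BK@(0,4)
Op 3: place BR@(1,2)
Op 4: place BK@(2,2)
Op 5: place WQ@(0,1)
Op 6: place BR@(2,3)
Op 7: place BN@(4,2)
Per-piece attacks for B:
  BK@(0,4): attacks (0,3) (1,4) (1,3)
  BN@(1,1): attacks (2,3) (3,2) (0,3) (3,0)
  BR@(1,2): attacks (1,3) (1,4) (1,1) (2,2) (0,2) [ray(0,-1) blocked at (1,1); ray(1,0) blocked at (2,2)]
  BK@(2,2): attacks (2,3) (2,1) (3,2) (1,2) (3,3) (3,1) (1,3) (1,1)
  BR@(2,3): attacks (2,4) (2,2) (3,3) (4,3) (1,3) (0,3) [ray(0,-1) blocked at (2,2)]
  BN@(4,2): attacks (3,4) (2,3) (3,0) (2,1)
Union (16 distinct): (0,2) (0,3) (1,1) (1,2) (1,3) (1,4) (2,1) (2,2) (2,3) (2,4) (3,0) (3,1) (3,2) (3,3) (3,4) (4,3)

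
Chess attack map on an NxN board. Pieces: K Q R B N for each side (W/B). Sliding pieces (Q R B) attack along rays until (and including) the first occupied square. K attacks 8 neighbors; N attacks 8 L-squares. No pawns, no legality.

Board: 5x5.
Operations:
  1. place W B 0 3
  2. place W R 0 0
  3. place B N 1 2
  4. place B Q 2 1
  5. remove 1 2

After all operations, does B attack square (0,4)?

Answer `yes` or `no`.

Answer: no

Derivation:
Op 1: place WB@(0,3)
Op 2: place WR@(0,0)
Op 3: place BN@(1,2)
Op 4: place BQ@(2,1)
Op 5: remove (1,2)
Per-piece attacks for B:
  BQ@(2,1): attacks (2,2) (2,3) (2,4) (2,0) (3,1) (4,1) (1,1) (0,1) (3,2) (4,3) (3,0) (1,2) (0,3) (1,0) [ray(-1,1) blocked at (0,3)]
B attacks (0,4): no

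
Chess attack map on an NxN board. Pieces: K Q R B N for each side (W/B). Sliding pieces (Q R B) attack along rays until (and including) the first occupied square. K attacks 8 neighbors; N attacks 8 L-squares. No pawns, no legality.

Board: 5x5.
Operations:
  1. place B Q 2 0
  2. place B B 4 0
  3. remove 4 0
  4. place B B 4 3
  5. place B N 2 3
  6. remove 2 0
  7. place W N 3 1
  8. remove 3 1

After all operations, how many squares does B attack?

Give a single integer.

Answer: 10

Derivation:
Op 1: place BQ@(2,0)
Op 2: place BB@(4,0)
Op 3: remove (4,0)
Op 4: place BB@(4,3)
Op 5: place BN@(2,3)
Op 6: remove (2,0)
Op 7: place WN@(3,1)
Op 8: remove (3,1)
Per-piece attacks for B:
  BN@(2,3): attacks (4,4) (0,4) (3,1) (4,2) (1,1) (0,2)
  BB@(4,3): attacks (3,4) (3,2) (2,1) (1,0)
Union (10 distinct): (0,2) (0,4) (1,0) (1,1) (2,1) (3,1) (3,2) (3,4) (4,2) (4,4)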